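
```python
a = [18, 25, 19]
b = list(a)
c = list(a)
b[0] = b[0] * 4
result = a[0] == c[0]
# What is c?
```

After line 1: a = [18, 25, 19]
After line 2 (b = list(a), copy): a = [18, 25, 19], b = [18, 25, 19]
After line 3 (c = list(a) is a copy, new object): c = [18, 25, 19]
After line 4 (b[0] = 18 * 4 = 72; only b mutates (copy)): a = [18, 25, 19], b = [72, 25, 19], c = [18, 25, 19]
After line 5 (a[0] = 18, c[0] = 18; result = True)

[18, 25, 19]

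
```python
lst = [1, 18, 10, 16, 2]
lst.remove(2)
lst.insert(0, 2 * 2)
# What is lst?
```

After line 1: lst = [1, 18, 10, 16, 2]
After line 2 (remove first 2): lst = [1, 18, 10, 16]
After line 3 (insert 4 at index 0): lst = [4, 1, 18, 10, 16]

[4, 1, 18, 10, 16]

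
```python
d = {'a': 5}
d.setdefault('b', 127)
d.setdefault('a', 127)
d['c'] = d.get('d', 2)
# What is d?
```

After line 1: d = {'a': 5}
After line 2 (setdefault adds 'b'=127): d = {'a': 5, 'b': 127}
After line 3 (setdefault 'a' no-op, already exists): d = {'a': 5, 'b': 127}
After line 4 (get('d', 2) returns default since 'd' not in d): d = {'a': 5, 'b': 127, 'c': 2}

{'a': 5, 'b': 127, 'c': 2}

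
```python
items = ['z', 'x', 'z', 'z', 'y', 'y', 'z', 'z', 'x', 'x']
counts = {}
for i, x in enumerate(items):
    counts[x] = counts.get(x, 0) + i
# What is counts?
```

Initial: counts = {}, items = ['z', 'x', 'z', 'z', 'y', 'y', 'z', 'z', 'x', 'x']
i=0, x='z': counts = {'z': 0}
i=1, x='x': counts = {'z': 0, 'x': 1}
i=2, x='z': counts = {'z': 2, 'x': 1}
i=3, x='z': counts = {'z': 5, 'x': 1}
i=4, x='y': counts = {'z': 5, 'x': 1, 'y': 4}
i=5, x='y': counts = {'z': 5, 'x': 1, 'y': 9}
i=6, x='z': counts = {'z': 11, 'x': 1, 'y': 9}
i=7, x='z': counts = {'z': 18, 'x': 1, 'y': 9}
i=8, x='x': counts = {'z': 18, 'x': 9, 'y': 9}
i=9, x='x': counts = {'z': 18, 'x': 18, 'y': 9}

{'z': 18, 'x': 18, 'y': 9}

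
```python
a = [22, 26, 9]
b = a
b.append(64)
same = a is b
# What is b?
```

After line 1: a = [22, 26, 9]
After line 2 (b = a is an alias, same object): a = [22, 26, 9], b = [22, 26, 9]
After line 3 (b.append mutates the shared list): a = [22, 26, 9, 64], b = [22, 26, 9, 64]
After line 4 (same = a is b; same object -> True): same = True

[22, 26, 9, 64]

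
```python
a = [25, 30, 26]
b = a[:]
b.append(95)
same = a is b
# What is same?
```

After line 1: a = [25, 30, 26]
After line 2 (b = a[:] is a shallow copy, new object): a = [25, 30, 26], b = [25, 30, 26]
After line 3 (append only mutates b): a = [25, 30, 26], b = [25, 30, 26, 95]
After line 4 (same = a is b; different objects -> False): same = False

False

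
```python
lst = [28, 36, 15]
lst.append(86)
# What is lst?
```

[28, 36, 15, 86]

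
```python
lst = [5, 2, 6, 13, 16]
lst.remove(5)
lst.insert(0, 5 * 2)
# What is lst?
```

After line 1: lst = [5, 2, 6, 13, 16]
After line 2 (remove first 5): lst = [2, 6, 13, 16]
After line 3 (insert 10 at index 0): lst = [10, 2, 6, 13, 16]

[10, 2, 6, 13, 16]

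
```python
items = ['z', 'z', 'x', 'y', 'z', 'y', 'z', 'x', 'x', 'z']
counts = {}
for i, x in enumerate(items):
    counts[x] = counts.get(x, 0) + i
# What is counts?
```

Initial: counts = {}, items = ['z', 'z', 'x', 'y', 'z', 'y', 'z', 'x', 'x', 'z']
i=0, x='z': counts = {'z': 0}
i=1, x='z': counts = {'z': 1}
i=2, x='x': counts = {'z': 1, 'x': 2}
i=3, x='y': counts = {'z': 1, 'x': 2, 'y': 3}
i=4, x='z': counts = {'z': 5, 'x': 2, 'y': 3}
i=5, x='y': counts = {'z': 5, 'x': 2, 'y': 8}
i=6, x='z': counts = {'z': 11, 'x': 2, 'y': 8}
i=7, x='x': counts = {'z': 11, 'x': 9, 'y': 8}
i=8, x='x': counts = {'z': 11, 'x': 17, 'y': 8}
i=9, x='z': counts = {'z': 20, 'x': 17, 'y': 8}

{'z': 20, 'x': 17, 'y': 8}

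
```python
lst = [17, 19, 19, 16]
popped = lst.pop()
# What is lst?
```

[17, 19, 19]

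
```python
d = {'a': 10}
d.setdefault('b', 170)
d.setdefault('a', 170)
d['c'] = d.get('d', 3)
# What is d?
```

After line 1: d = {'a': 10}
After line 2 (setdefault adds 'b'=170): d = {'a': 10, 'b': 170}
After line 3 (setdefault 'a' no-op, already exists): d = {'a': 10, 'b': 170}
After line 4 (get('d', 3) returns default since 'd' not in d): d = {'a': 10, 'b': 170, 'c': 3}

{'a': 10, 'b': 170, 'c': 3}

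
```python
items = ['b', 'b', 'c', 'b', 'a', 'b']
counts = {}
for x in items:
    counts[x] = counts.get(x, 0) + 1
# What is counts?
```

Initial: counts = {}, items = ['b', 'b', 'c', 'b', 'a', 'b']
See 'b': counts = {'b': 1}
See 'b': counts = {'b': 2}
See 'c': counts = {'b': 2, 'c': 1}
See 'b': counts = {'b': 3, 'c': 1}
See 'a': counts = {'b': 3, 'c': 1, 'a': 1}
See 'b': counts = {'b': 4, 'c': 1, 'a': 1}

{'b': 4, 'c': 1, 'a': 1}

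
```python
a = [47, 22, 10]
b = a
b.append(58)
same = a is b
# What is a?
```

After line 1: a = [47, 22, 10]
After line 2 (b = a is an alias, same object): a = [47, 22, 10], b = [47, 22, 10]
After line 3 (b.append mutates the shared list): a = [47, 22, 10, 58], b = [47, 22, 10, 58]
After line 4 (same = a is b; same object -> True): same = True

[47, 22, 10, 58]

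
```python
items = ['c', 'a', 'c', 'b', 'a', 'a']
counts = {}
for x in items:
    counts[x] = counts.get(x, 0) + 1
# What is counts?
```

Initial: counts = {}, items = ['c', 'a', 'c', 'b', 'a', 'a']
See 'c': counts = {'c': 1}
See 'a': counts = {'c': 1, 'a': 1}
See 'c': counts = {'c': 2, 'a': 1}
See 'b': counts = {'c': 2, 'a': 1, 'b': 1}
See 'a': counts = {'c': 2, 'a': 2, 'b': 1}
See 'a': counts = {'c': 2, 'a': 3, 'b': 1}

{'c': 2, 'a': 3, 'b': 1}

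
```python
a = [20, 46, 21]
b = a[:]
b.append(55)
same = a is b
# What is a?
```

After line 1: a = [20, 46, 21]
After line 2 (b = a[:] is a shallow copy, new object): a = [20, 46, 21], b = [20, 46, 21]
After line 3 (append only mutates b): a = [20, 46, 21], b = [20, 46, 21, 55]
After line 4 (same = a is b; different objects -> False): same = False

[20, 46, 21]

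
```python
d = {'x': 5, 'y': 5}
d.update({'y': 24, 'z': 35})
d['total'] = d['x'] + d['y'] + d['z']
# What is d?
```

After line 1: d = {'x': 5, 'y': 5}
After line 2 (y overwritten, z added): d = {'x': 5, 'y': 24, 'z': 35}
After line 3 (total = 5 + 24 + 35 = 64): d = {'x': 5, 'y': 24, 'z': 35, 'total': 64}

{'x': 5, 'y': 24, 'z': 35, 'total': 64}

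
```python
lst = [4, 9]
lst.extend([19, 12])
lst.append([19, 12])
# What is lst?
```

After line 1: lst = [4, 9]
After line 2 (extend unpacks [19, 12]): lst = [4, 9, 19, 12]
After line 3 (append adds [19, 12] as single element): lst = [4, 9, 19, 12, [19, 12]]

[4, 9, 19, 12, [19, 12]]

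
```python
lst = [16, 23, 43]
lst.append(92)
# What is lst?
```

[16, 23, 43, 92]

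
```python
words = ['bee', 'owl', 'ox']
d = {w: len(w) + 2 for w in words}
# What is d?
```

{'bee': 5, 'owl': 5, 'ox': 4}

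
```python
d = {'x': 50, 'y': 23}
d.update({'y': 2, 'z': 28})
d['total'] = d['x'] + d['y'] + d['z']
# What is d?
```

After line 1: d = {'x': 50, 'y': 23}
After line 2 (y overwritten, z added): d = {'x': 50, 'y': 2, 'z': 28}
After line 3 (total = 50 + 2 + 28 = 80): d = {'x': 50, 'y': 2, 'z': 28, 'total': 80}

{'x': 50, 'y': 2, 'z': 28, 'total': 80}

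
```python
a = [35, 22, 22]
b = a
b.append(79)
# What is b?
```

After line 1: a = [35, 22, 22]
After line 2 (b = a is an alias, same object): a = [35, 22, 22], b = [35, 22, 22]
After line 3 (b.append mutates the shared list): a = [35, 22, 22, 79], b = [35, 22, 22, 79]

[35, 22, 22, 79]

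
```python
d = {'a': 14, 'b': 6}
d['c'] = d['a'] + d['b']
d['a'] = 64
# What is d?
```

After line 1: d = {'a': 14, 'b': 6}
After line 2 (d['c'] = 14 + 6): d = {'a': 14, 'b': 6, 'c': 20}
After line 3: d = {'a': 64, 'b': 6, 'c': 20}

{'a': 64, 'b': 6, 'c': 20}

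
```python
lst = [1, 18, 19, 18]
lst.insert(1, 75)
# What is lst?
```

[1, 75, 18, 19, 18]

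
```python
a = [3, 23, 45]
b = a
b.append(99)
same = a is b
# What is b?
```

After line 1: a = [3, 23, 45]
After line 2 (b = a is an alias, same object): a = [3, 23, 45], b = [3, 23, 45]
After line 3 (b.append mutates the shared list): a = [3, 23, 45, 99], b = [3, 23, 45, 99]
After line 4 (same = a is b; same object -> True): same = True

[3, 23, 45, 99]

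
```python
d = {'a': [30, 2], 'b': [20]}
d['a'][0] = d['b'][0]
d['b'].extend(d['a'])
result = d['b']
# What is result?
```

After line 1: d = {'a': [30, 2], 'b': [20]}
After line 2 (a[0] = b[0] = 20): d = {'a': [20, 2], 'b': [20]}
After line 3 (b.extend(a) appends [20, 2]): d = {'a': [20, 2], 'b': [20, 20, 2]}
After line 4: result = d['b'] = [20, 20, 2]

[20, 20, 2]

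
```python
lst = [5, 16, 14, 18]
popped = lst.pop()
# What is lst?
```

[5, 16, 14]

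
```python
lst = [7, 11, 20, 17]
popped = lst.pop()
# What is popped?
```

17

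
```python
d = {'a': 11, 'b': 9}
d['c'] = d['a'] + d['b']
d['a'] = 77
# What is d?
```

After line 1: d = {'a': 11, 'b': 9}
After line 2 (d['c'] = 11 + 9): d = {'a': 11, 'b': 9, 'c': 20}
After line 3: d = {'a': 77, 'b': 9, 'c': 20}

{'a': 77, 'b': 9, 'c': 20}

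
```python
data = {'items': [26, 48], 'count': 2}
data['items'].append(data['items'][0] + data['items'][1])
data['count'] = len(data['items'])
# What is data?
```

After line 1: data = {'items': [26, 48], 'count': 2}
After line 2 (append 26 + 48 = 74): data = {'items': [26, 48, 74], 'count': 2}
After line 3 (count = len(items) = 3): data = {'items': [26, 48, 74], 'count': 3}

{'items': [26, 48, 74], 'count': 3}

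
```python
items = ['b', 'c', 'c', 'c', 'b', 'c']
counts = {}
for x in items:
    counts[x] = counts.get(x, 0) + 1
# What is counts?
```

Initial: counts = {}, items = ['b', 'c', 'c', 'c', 'b', 'c']
See 'b': counts = {'b': 1}
See 'c': counts = {'b': 1, 'c': 1}
See 'c': counts = {'b': 1, 'c': 2}
See 'c': counts = {'b': 1, 'c': 3}
See 'b': counts = {'b': 2, 'c': 3}
See 'c': counts = {'b': 2, 'c': 4}

{'b': 2, 'c': 4}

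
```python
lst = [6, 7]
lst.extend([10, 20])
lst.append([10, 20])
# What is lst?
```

After line 1: lst = [6, 7]
After line 2 (extend unpacks [10, 20]): lst = [6, 7, 10, 20]
After line 3 (append adds [10, 20] as single element): lst = [6, 7, 10, 20, [10, 20]]

[6, 7, 10, 20, [10, 20]]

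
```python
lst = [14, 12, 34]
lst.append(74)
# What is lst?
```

[14, 12, 34, 74]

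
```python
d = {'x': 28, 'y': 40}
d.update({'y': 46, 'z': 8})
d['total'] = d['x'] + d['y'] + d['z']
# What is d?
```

After line 1: d = {'x': 28, 'y': 40}
After line 2 (y overwritten, z added): d = {'x': 28, 'y': 46, 'z': 8}
After line 3 (total = 28 + 46 + 8 = 82): d = {'x': 28, 'y': 46, 'z': 8, 'total': 82}

{'x': 28, 'y': 46, 'z': 8, 'total': 82}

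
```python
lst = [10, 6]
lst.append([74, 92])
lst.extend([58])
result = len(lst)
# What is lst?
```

After line 1: lst = [10, 6]
After line 2 (append adds [74, 92] as single element): lst = [10, 6, [74, 92]]
After line 3 (extend unpacks [58], adds 58): lst = [10, 6, [74, 92], 58]
After line 4: result = len(lst) = 4

[10, 6, [74, 92], 58]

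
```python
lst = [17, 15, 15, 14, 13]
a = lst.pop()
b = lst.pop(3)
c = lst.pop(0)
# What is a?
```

After line 1: lst = [17, 15, 15, 14, 13]
After line 2 (pop() -> a = 13): lst = [17, 15, 15, 14]
After line 3 (pop(3) -> b = 14): lst = [17, 15, 15]
After line 4 (pop(0) -> c = 17): lst = [15, 15]

13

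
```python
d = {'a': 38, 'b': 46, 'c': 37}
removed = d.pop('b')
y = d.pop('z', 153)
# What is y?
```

After line 1: d = {'a': 38, 'b': 46, 'c': 37}
After line 2 (pop 'b' returns 46): d = {'a': 38, 'c': 37}, removed = 46
After line 3 (pop 'z' missing, returns default 153): d = {'a': 38, 'c': 37}, y = 153

153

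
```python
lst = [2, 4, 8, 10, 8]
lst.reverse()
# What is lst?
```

[8, 10, 8, 4, 2]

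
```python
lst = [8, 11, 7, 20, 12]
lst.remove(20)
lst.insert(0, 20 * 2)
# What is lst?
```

After line 1: lst = [8, 11, 7, 20, 12]
After line 2 (remove first 20): lst = [8, 11, 7, 12]
After line 3 (insert 40 at index 0): lst = [40, 8, 11, 7, 12]

[40, 8, 11, 7, 12]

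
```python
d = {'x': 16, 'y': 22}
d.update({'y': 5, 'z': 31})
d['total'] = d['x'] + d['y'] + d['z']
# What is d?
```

After line 1: d = {'x': 16, 'y': 22}
After line 2 (y overwritten, z added): d = {'x': 16, 'y': 5, 'z': 31}
After line 3 (total = 16 + 5 + 31 = 52): d = {'x': 16, 'y': 5, 'z': 31, 'total': 52}

{'x': 16, 'y': 5, 'z': 31, 'total': 52}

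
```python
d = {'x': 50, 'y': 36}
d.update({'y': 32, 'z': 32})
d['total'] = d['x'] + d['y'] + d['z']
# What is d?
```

After line 1: d = {'x': 50, 'y': 36}
After line 2 (y overwritten, z added): d = {'x': 50, 'y': 32, 'z': 32}
After line 3 (total = 50 + 32 + 32 = 114): d = {'x': 50, 'y': 32, 'z': 32, 'total': 114}

{'x': 50, 'y': 32, 'z': 32, 'total': 114}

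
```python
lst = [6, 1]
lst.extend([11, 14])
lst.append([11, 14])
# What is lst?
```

After line 1: lst = [6, 1]
After line 2 (extend unpacks [11, 14]): lst = [6, 1, 11, 14]
After line 3 (append adds [11, 14] as single element): lst = [6, 1, 11, 14, [11, 14]]

[6, 1, 11, 14, [11, 14]]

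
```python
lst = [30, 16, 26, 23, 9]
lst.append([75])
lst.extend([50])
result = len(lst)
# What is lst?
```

After line 1: lst = [30, 16, 26, 23, 9]
After line 2 (append adds [75] as single element): lst = [30, 16, 26, 23, 9, [75]]
After line 3 (extend unpacks [50], adds 50): lst = [30, 16, 26, 23, 9, [75], 50]
After line 4: result = len(lst) = 7

[30, 16, 26, 23, 9, [75], 50]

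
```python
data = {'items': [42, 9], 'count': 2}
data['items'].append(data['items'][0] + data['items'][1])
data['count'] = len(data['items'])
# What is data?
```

After line 1: data = {'items': [42, 9], 'count': 2}
After line 2 (append 42 + 9 = 51): data = {'items': [42, 9, 51], 'count': 2}
After line 3 (count = len(items) = 3): data = {'items': [42, 9, 51], 'count': 3}

{'items': [42, 9, 51], 'count': 3}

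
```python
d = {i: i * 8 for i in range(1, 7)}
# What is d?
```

{1: 8, 2: 16, 3: 24, 4: 32, 5: 40, 6: 48}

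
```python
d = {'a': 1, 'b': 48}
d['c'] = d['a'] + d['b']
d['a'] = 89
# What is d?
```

After line 1: d = {'a': 1, 'b': 48}
After line 2 (d['c'] = 1 + 48): d = {'a': 1, 'b': 48, 'c': 49}
After line 3: d = {'a': 89, 'b': 48, 'c': 49}

{'a': 89, 'b': 48, 'c': 49}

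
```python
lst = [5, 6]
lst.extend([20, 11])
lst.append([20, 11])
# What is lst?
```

After line 1: lst = [5, 6]
After line 2 (extend unpacks [20, 11]): lst = [5, 6, 20, 11]
After line 3 (append adds [20, 11] as single element): lst = [5, 6, 20, 11, [20, 11]]

[5, 6, 20, 11, [20, 11]]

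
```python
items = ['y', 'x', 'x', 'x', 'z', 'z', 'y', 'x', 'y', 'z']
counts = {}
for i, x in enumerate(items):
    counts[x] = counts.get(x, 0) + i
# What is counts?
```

Initial: counts = {}, items = ['y', 'x', 'x', 'x', 'z', 'z', 'y', 'x', 'y', 'z']
i=0, x='y': counts = {'y': 0}
i=1, x='x': counts = {'y': 0, 'x': 1}
i=2, x='x': counts = {'y': 0, 'x': 3}
i=3, x='x': counts = {'y': 0, 'x': 6}
i=4, x='z': counts = {'y': 0, 'x': 6, 'z': 4}
i=5, x='z': counts = {'y': 0, 'x': 6, 'z': 9}
i=6, x='y': counts = {'y': 6, 'x': 6, 'z': 9}
i=7, x='x': counts = {'y': 6, 'x': 13, 'z': 9}
i=8, x='y': counts = {'y': 14, 'x': 13, 'z': 9}
i=9, x='z': counts = {'y': 14, 'x': 13, 'z': 18}

{'y': 14, 'x': 13, 'z': 18}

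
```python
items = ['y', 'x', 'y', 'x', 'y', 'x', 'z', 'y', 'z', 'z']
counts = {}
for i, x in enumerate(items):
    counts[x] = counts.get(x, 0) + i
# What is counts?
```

Initial: counts = {}, items = ['y', 'x', 'y', 'x', 'y', 'x', 'z', 'y', 'z', 'z']
i=0, x='y': counts = {'y': 0}
i=1, x='x': counts = {'y': 0, 'x': 1}
i=2, x='y': counts = {'y': 2, 'x': 1}
i=3, x='x': counts = {'y': 2, 'x': 4}
i=4, x='y': counts = {'y': 6, 'x': 4}
i=5, x='x': counts = {'y': 6, 'x': 9}
i=6, x='z': counts = {'y': 6, 'x': 9, 'z': 6}
i=7, x='y': counts = {'y': 13, 'x': 9, 'z': 6}
i=8, x='z': counts = {'y': 13, 'x': 9, 'z': 14}
i=9, x='z': counts = {'y': 13, 'x': 9, 'z': 23}

{'y': 13, 'x': 9, 'z': 23}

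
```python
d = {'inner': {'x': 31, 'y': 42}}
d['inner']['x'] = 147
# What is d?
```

After line 1: d = {'inner': {'x': 31, 'y': 42}}
After line 2 (inner x overwritten): d = {'inner': {'x': 147, 'y': 42}}

{'inner': {'x': 147, 'y': 42}}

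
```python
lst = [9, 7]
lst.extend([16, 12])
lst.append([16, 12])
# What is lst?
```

After line 1: lst = [9, 7]
After line 2 (extend unpacks [16, 12]): lst = [9, 7, 16, 12]
After line 3 (append adds [16, 12] as single element): lst = [9, 7, 16, 12, [16, 12]]

[9, 7, 16, 12, [16, 12]]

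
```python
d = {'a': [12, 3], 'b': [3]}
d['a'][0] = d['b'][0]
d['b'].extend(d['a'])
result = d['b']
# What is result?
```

After line 1: d = {'a': [12, 3], 'b': [3]}
After line 2 (a[0] = b[0] = 3): d = {'a': [3, 3], 'b': [3]}
After line 3 (b.extend(a) appends [3, 3]): d = {'a': [3, 3], 'b': [3, 3, 3]}
After line 4: result = d['b'] = [3, 3, 3]

[3, 3, 3]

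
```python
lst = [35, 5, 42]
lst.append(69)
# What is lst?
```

[35, 5, 42, 69]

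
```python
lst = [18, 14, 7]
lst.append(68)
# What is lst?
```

[18, 14, 7, 68]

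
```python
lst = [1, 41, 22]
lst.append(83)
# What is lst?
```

[1, 41, 22, 83]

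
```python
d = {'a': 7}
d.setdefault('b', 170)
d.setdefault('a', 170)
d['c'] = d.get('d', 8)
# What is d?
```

After line 1: d = {'a': 7}
After line 2 (setdefault adds 'b'=170): d = {'a': 7, 'b': 170}
After line 3 (setdefault 'a' no-op, already exists): d = {'a': 7, 'b': 170}
After line 4 (get('d', 8) returns default since 'd' not in d): d = {'a': 7, 'b': 170, 'c': 8}

{'a': 7, 'b': 170, 'c': 8}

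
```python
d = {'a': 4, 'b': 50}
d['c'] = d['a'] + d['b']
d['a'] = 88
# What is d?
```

After line 1: d = {'a': 4, 'b': 50}
After line 2 (d['c'] = 4 + 50): d = {'a': 4, 'b': 50, 'c': 54}
After line 3: d = {'a': 88, 'b': 50, 'c': 54}

{'a': 88, 'b': 50, 'c': 54}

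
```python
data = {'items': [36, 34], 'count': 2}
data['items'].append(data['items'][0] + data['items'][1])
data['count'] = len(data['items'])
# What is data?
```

After line 1: data = {'items': [36, 34], 'count': 2}
After line 2 (append 36 + 34 = 70): data = {'items': [36, 34, 70], 'count': 2}
After line 3 (count = len(items) = 3): data = {'items': [36, 34, 70], 'count': 3}

{'items': [36, 34, 70], 'count': 3}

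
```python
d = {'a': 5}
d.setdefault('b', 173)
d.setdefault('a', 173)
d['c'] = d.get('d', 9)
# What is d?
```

After line 1: d = {'a': 5}
After line 2 (setdefault adds 'b'=173): d = {'a': 5, 'b': 173}
After line 3 (setdefault 'a' no-op, already exists): d = {'a': 5, 'b': 173}
After line 4 (get('d', 9) returns default since 'd' not in d): d = {'a': 5, 'b': 173, 'c': 9}

{'a': 5, 'b': 173, 'c': 9}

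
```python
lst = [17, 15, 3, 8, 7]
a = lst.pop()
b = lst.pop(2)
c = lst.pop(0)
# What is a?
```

After line 1: lst = [17, 15, 3, 8, 7]
After line 2 (pop() -> a = 7): lst = [17, 15, 3, 8]
After line 3 (pop(2) -> b = 3): lst = [17, 15, 8]
After line 4 (pop(0) -> c = 17): lst = [15, 8]

7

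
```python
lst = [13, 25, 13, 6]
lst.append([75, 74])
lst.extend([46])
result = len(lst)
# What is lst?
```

After line 1: lst = [13, 25, 13, 6]
After line 2 (append adds [75, 74] as single element): lst = [13, 25, 13, 6, [75, 74]]
After line 3 (extend unpacks [46], adds 46): lst = [13, 25, 13, 6, [75, 74], 46]
After line 4: result = len(lst) = 6

[13, 25, 13, 6, [75, 74], 46]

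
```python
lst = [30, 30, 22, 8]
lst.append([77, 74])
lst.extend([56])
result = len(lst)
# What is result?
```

After line 1: lst = [30, 30, 22, 8]
After line 2 (append adds [77, 74] as single element): lst = [30, 30, 22, 8, [77, 74]]
After line 3 (extend unpacks [56], adds 56): lst = [30, 30, 22, 8, [77, 74], 56]
After line 4: result = len(lst) = 6

6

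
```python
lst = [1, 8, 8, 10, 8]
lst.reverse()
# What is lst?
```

[8, 10, 8, 8, 1]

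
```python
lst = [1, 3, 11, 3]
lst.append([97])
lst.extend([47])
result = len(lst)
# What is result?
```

After line 1: lst = [1, 3, 11, 3]
After line 2 (append adds [97] as single element): lst = [1, 3, 11, 3, [97]]
After line 3 (extend unpacks [47], adds 47): lst = [1, 3, 11, 3, [97], 47]
After line 4: result = len(lst) = 6

6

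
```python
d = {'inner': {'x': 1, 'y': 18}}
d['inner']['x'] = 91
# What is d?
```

After line 1: d = {'inner': {'x': 1, 'y': 18}}
After line 2 (inner x overwritten): d = {'inner': {'x': 91, 'y': 18}}

{'inner': {'x': 91, 'y': 18}}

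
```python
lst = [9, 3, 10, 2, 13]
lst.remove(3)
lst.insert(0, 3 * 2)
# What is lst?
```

After line 1: lst = [9, 3, 10, 2, 13]
After line 2 (remove first 3): lst = [9, 10, 2, 13]
After line 3 (insert 6 at index 0): lst = [6, 9, 10, 2, 13]

[6, 9, 10, 2, 13]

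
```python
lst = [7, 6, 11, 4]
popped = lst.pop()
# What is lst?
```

[7, 6, 11]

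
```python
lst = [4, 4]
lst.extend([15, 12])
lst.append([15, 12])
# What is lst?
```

After line 1: lst = [4, 4]
After line 2 (extend unpacks [15, 12]): lst = [4, 4, 15, 12]
After line 3 (append adds [15, 12] as single element): lst = [4, 4, 15, 12, [15, 12]]

[4, 4, 15, 12, [15, 12]]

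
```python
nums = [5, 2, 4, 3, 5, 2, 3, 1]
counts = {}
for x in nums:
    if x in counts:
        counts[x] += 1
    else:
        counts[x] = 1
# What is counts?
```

Initial: counts = {}, nums = [5, 2, 4, 3, 5, 2, 3, 1]
See 5: counts = {5: 1}
See 2: counts = {5: 1, 2: 1}
See 4: counts = {5: 1, 2: 1, 4: 1}
See 3: counts = {5: 1, 2: 1, 4: 1, 3: 1}
See 5: counts = {5: 2, 2: 1, 4: 1, 3: 1}
See 2: counts = {5: 2, 2: 2, 4: 1, 3: 1}
See 3: counts = {5: 2, 2: 2, 4: 1, 3: 2}
See 1: counts = {5: 2, 2: 2, 4: 1, 3: 2, 1: 1}

{5: 2, 2: 2, 4: 1, 3: 2, 1: 1}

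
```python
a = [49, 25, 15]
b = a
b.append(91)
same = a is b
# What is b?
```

After line 1: a = [49, 25, 15]
After line 2 (b = a is an alias, same object): a = [49, 25, 15], b = [49, 25, 15]
After line 3 (b.append mutates the shared list): a = [49, 25, 15, 91], b = [49, 25, 15, 91]
After line 4 (same = a is b; same object -> True): same = True

[49, 25, 15, 91]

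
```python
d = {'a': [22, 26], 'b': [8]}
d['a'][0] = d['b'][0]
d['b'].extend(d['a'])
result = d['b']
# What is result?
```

After line 1: d = {'a': [22, 26], 'b': [8]}
After line 2 (a[0] = b[0] = 8): d = {'a': [8, 26], 'b': [8]}
After line 3 (b.extend(a) appends [8, 26]): d = {'a': [8, 26], 'b': [8, 8, 26]}
After line 4: result = d['b'] = [8, 8, 26]

[8, 8, 26]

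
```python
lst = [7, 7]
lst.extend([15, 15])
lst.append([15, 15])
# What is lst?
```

After line 1: lst = [7, 7]
After line 2 (extend unpacks [15, 15]): lst = [7, 7, 15, 15]
After line 3 (append adds [15, 15] as single element): lst = [7, 7, 15, 15, [15, 15]]

[7, 7, 15, 15, [15, 15]]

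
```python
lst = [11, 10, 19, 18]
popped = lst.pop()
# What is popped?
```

18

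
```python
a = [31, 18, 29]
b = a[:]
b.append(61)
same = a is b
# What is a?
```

After line 1: a = [31, 18, 29]
After line 2 (b = a[:] is a shallow copy, new object): a = [31, 18, 29], b = [31, 18, 29]
After line 3 (append only mutates b): a = [31, 18, 29], b = [31, 18, 29, 61]
After line 4 (same = a is b; different objects -> False): same = False

[31, 18, 29]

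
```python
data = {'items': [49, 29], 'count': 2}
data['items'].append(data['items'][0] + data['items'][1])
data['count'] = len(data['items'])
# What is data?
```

After line 1: data = {'items': [49, 29], 'count': 2}
After line 2 (append 49 + 29 = 78): data = {'items': [49, 29, 78], 'count': 2}
After line 3 (count = len(items) = 3): data = {'items': [49, 29, 78], 'count': 3}

{'items': [49, 29, 78], 'count': 3}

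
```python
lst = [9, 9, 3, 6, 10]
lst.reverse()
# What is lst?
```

[10, 6, 3, 9, 9]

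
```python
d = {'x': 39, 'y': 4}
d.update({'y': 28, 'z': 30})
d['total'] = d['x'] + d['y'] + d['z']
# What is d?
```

After line 1: d = {'x': 39, 'y': 4}
After line 2 (y overwritten, z added): d = {'x': 39, 'y': 28, 'z': 30}
After line 3 (total = 39 + 28 + 30 = 97): d = {'x': 39, 'y': 28, 'z': 30, 'total': 97}

{'x': 39, 'y': 28, 'z': 30, 'total': 97}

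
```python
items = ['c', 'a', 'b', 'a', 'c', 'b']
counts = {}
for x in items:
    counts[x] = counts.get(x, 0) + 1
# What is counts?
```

Initial: counts = {}, items = ['c', 'a', 'b', 'a', 'c', 'b']
See 'c': counts = {'c': 1}
See 'a': counts = {'c': 1, 'a': 1}
See 'b': counts = {'c': 1, 'a': 1, 'b': 1}
See 'a': counts = {'c': 1, 'a': 2, 'b': 1}
See 'c': counts = {'c': 2, 'a': 2, 'b': 1}
See 'b': counts = {'c': 2, 'a': 2, 'b': 2}

{'c': 2, 'a': 2, 'b': 2}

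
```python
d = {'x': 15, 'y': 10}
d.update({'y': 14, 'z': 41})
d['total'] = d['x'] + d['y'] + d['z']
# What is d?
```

After line 1: d = {'x': 15, 'y': 10}
After line 2 (y overwritten, z added): d = {'x': 15, 'y': 14, 'z': 41}
After line 3 (total = 15 + 14 + 41 = 70): d = {'x': 15, 'y': 14, 'z': 41, 'total': 70}

{'x': 15, 'y': 14, 'z': 41, 'total': 70}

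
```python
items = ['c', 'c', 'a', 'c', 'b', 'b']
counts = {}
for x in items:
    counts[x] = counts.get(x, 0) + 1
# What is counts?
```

Initial: counts = {}, items = ['c', 'c', 'a', 'c', 'b', 'b']
See 'c': counts = {'c': 1}
See 'c': counts = {'c': 2}
See 'a': counts = {'c': 2, 'a': 1}
See 'c': counts = {'c': 3, 'a': 1}
See 'b': counts = {'c': 3, 'a': 1, 'b': 1}
See 'b': counts = {'c': 3, 'a': 1, 'b': 2}

{'c': 3, 'a': 1, 'b': 2}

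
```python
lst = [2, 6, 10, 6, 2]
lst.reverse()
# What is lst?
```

[2, 6, 10, 6, 2]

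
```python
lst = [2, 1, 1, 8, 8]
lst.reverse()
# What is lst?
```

[8, 8, 1, 1, 2]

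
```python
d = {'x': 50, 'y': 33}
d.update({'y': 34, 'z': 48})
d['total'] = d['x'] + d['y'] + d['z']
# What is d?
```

After line 1: d = {'x': 50, 'y': 33}
After line 2 (y overwritten, z added): d = {'x': 50, 'y': 34, 'z': 48}
After line 3 (total = 50 + 34 + 48 = 132): d = {'x': 50, 'y': 34, 'z': 48, 'total': 132}

{'x': 50, 'y': 34, 'z': 48, 'total': 132}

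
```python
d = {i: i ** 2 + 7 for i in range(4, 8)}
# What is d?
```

{4: 23, 5: 32, 6: 43, 7: 56}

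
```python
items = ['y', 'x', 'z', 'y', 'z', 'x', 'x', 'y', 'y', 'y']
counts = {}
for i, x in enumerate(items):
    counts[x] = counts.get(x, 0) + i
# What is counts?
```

Initial: counts = {}, items = ['y', 'x', 'z', 'y', 'z', 'x', 'x', 'y', 'y', 'y']
i=0, x='y': counts = {'y': 0}
i=1, x='x': counts = {'y': 0, 'x': 1}
i=2, x='z': counts = {'y': 0, 'x': 1, 'z': 2}
i=3, x='y': counts = {'y': 3, 'x': 1, 'z': 2}
i=4, x='z': counts = {'y': 3, 'x': 1, 'z': 6}
i=5, x='x': counts = {'y': 3, 'x': 6, 'z': 6}
i=6, x='x': counts = {'y': 3, 'x': 12, 'z': 6}
i=7, x='y': counts = {'y': 10, 'x': 12, 'z': 6}
i=8, x='y': counts = {'y': 18, 'x': 12, 'z': 6}
i=9, x='y': counts = {'y': 27, 'x': 12, 'z': 6}

{'y': 27, 'x': 12, 'z': 6}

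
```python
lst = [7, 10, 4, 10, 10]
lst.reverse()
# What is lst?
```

[10, 10, 4, 10, 7]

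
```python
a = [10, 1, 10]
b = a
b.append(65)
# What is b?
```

After line 1: a = [10, 1, 10]
After line 2 (b = a is an alias, same object): a = [10, 1, 10], b = [10, 1, 10]
After line 3 (b.append mutates the shared list): a = [10, 1, 10, 65], b = [10, 1, 10, 65]

[10, 1, 10, 65]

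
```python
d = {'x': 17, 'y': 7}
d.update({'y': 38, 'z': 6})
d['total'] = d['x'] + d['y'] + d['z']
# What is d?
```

After line 1: d = {'x': 17, 'y': 7}
After line 2 (y overwritten, z added): d = {'x': 17, 'y': 38, 'z': 6}
After line 3 (total = 17 + 38 + 6 = 61): d = {'x': 17, 'y': 38, 'z': 6, 'total': 61}

{'x': 17, 'y': 38, 'z': 6, 'total': 61}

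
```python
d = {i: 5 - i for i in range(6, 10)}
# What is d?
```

{6: -1, 7: -2, 8: -3, 9: -4}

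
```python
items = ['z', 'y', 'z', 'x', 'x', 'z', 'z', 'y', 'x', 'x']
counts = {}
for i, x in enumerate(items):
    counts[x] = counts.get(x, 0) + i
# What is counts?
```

Initial: counts = {}, items = ['z', 'y', 'z', 'x', 'x', 'z', 'z', 'y', 'x', 'x']
i=0, x='z': counts = {'z': 0}
i=1, x='y': counts = {'z': 0, 'y': 1}
i=2, x='z': counts = {'z': 2, 'y': 1}
i=3, x='x': counts = {'z': 2, 'y': 1, 'x': 3}
i=4, x='x': counts = {'z': 2, 'y': 1, 'x': 7}
i=5, x='z': counts = {'z': 7, 'y': 1, 'x': 7}
i=6, x='z': counts = {'z': 13, 'y': 1, 'x': 7}
i=7, x='y': counts = {'z': 13, 'y': 8, 'x': 7}
i=8, x='x': counts = {'z': 13, 'y': 8, 'x': 15}
i=9, x='x': counts = {'z': 13, 'y': 8, 'x': 24}

{'z': 13, 'y': 8, 'x': 24}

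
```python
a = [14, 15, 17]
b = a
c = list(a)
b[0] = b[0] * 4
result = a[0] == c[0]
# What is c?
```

After line 1: a = [14, 15, 17]
After line 2 (b = a, alias): a = [14, 15, 17], b = [14, 15, 17]
After line 3 (c = list(a) is a copy, new object): c = [14, 15, 17]
After line 4 (b[0] = 14 * 4 = 56; mutates shared a/b): a = b = [56, 15, 17], c = [14, 15, 17]
After line 5 (a[0] = 56, c[0] = 14; result = False)

[14, 15, 17]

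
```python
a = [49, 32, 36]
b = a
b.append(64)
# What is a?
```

After line 1: a = [49, 32, 36]
After line 2 (b = a is an alias, same object): a = [49, 32, 36], b = [49, 32, 36]
After line 3 (b.append mutates the shared list): a = [49, 32, 36, 64], b = [49, 32, 36, 64]

[49, 32, 36, 64]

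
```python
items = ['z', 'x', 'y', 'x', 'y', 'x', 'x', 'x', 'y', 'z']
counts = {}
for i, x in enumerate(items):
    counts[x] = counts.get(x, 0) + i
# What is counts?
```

Initial: counts = {}, items = ['z', 'x', 'y', 'x', 'y', 'x', 'x', 'x', 'y', 'z']
i=0, x='z': counts = {'z': 0}
i=1, x='x': counts = {'z': 0, 'x': 1}
i=2, x='y': counts = {'z': 0, 'x': 1, 'y': 2}
i=3, x='x': counts = {'z': 0, 'x': 4, 'y': 2}
i=4, x='y': counts = {'z': 0, 'x': 4, 'y': 6}
i=5, x='x': counts = {'z': 0, 'x': 9, 'y': 6}
i=6, x='x': counts = {'z': 0, 'x': 15, 'y': 6}
i=7, x='x': counts = {'z': 0, 'x': 22, 'y': 6}
i=8, x='y': counts = {'z': 0, 'x': 22, 'y': 14}
i=9, x='z': counts = {'z': 9, 'x': 22, 'y': 14}

{'z': 9, 'x': 22, 'y': 14}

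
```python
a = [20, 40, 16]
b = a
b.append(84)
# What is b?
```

After line 1: a = [20, 40, 16]
After line 2 (b = a is an alias, same object): a = [20, 40, 16], b = [20, 40, 16]
After line 3 (b.append mutates the shared list): a = [20, 40, 16, 84], b = [20, 40, 16, 84]

[20, 40, 16, 84]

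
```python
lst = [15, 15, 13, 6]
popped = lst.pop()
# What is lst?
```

[15, 15, 13]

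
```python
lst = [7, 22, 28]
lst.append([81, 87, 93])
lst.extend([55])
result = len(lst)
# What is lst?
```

After line 1: lst = [7, 22, 28]
After line 2 (append adds [81, 87, 93] as single element): lst = [7, 22, 28, [81, 87, 93]]
After line 3 (extend unpacks [55], adds 55): lst = [7, 22, 28, [81, 87, 93], 55]
After line 4: result = len(lst) = 5

[7, 22, 28, [81, 87, 93], 55]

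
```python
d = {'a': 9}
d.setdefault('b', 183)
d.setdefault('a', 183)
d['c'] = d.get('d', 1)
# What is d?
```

After line 1: d = {'a': 9}
After line 2 (setdefault adds 'b'=183): d = {'a': 9, 'b': 183}
After line 3 (setdefault 'a' no-op, already exists): d = {'a': 9, 'b': 183}
After line 4 (get('d', 1) returns default since 'd' not in d): d = {'a': 9, 'b': 183, 'c': 1}

{'a': 9, 'b': 183, 'c': 1}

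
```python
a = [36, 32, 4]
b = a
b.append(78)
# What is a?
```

After line 1: a = [36, 32, 4]
After line 2 (b = a is an alias, same object): a = [36, 32, 4], b = [36, 32, 4]
After line 3 (b.append mutates the shared list): a = [36, 32, 4, 78], b = [36, 32, 4, 78]

[36, 32, 4, 78]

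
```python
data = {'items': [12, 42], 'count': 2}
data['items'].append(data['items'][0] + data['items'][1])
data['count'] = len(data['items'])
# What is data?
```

After line 1: data = {'items': [12, 42], 'count': 2}
After line 2 (append 12 + 42 = 54): data = {'items': [12, 42, 54], 'count': 2}
After line 3 (count = len(items) = 3): data = {'items': [12, 42, 54], 'count': 3}

{'items': [12, 42, 54], 'count': 3}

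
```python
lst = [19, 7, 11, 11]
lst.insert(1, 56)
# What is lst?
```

[19, 56, 7, 11, 11]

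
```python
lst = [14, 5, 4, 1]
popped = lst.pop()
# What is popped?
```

1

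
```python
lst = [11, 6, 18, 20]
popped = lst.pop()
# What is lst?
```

[11, 6, 18]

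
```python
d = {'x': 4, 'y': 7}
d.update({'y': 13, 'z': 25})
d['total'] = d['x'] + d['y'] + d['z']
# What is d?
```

After line 1: d = {'x': 4, 'y': 7}
After line 2 (y overwritten, z added): d = {'x': 4, 'y': 13, 'z': 25}
After line 3 (total = 4 + 13 + 25 = 42): d = {'x': 4, 'y': 13, 'z': 25, 'total': 42}

{'x': 4, 'y': 13, 'z': 25, 'total': 42}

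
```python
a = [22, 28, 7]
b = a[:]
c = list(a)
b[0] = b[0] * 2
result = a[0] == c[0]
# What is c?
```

After line 1: a = [22, 28, 7]
After line 2 (b = a[:], copy): a = [22, 28, 7], b = [22, 28, 7]
After line 3 (c = list(a) is a copy, new object): c = [22, 28, 7]
After line 4 (b[0] = 22 * 2 = 44; only b mutates (copy)): a = [22, 28, 7], b = [44, 28, 7], c = [22, 28, 7]
After line 5 (a[0] = 22, c[0] = 22; result = True)

[22, 28, 7]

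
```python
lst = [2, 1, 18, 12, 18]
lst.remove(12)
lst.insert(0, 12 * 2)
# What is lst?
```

After line 1: lst = [2, 1, 18, 12, 18]
After line 2 (remove first 12): lst = [2, 1, 18, 18]
After line 3 (insert 24 at index 0): lst = [24, 2, 1, 18, 18]

[24, 2, 1, 18, 18]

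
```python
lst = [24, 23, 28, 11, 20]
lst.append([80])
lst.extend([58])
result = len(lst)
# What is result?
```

After line 1: lst = [24, 23, 28, 11, 20]
After line 2 (append adds [80] as single element): lst = [24, 23, 28, 11, 20, [80]]
After line 3 (extend unpacks [58], adds 58): lst = [24, 23, 28, 11, 20, [80], 58]
After line 4: result = len(lst) = 7

7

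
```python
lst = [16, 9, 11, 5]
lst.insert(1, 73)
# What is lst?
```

[16, 73, 9, 11, 5]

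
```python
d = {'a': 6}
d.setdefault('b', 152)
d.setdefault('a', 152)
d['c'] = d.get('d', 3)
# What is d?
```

After line 1: d = {'a': 6}
After line 2 (setdefault adds 'b'=152): d = {'a': 6, 'b': 152}
After line 3 (setdefault 'a' no-op, already exists): d = {'a': 6, 'b': 152}
After line 4 (get('d', 3) returns default since 'd' not in d): d = {'a': 6, 'b': 152, 'c': 3}

{'a': 6, 'b': 152, 'c': 3}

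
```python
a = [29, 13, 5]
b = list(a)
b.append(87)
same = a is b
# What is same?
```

After line 1: a = [29, 13, 5]
After line 2 (b = list(a) is a shallow copy, new object): a = [29, 13, 5], b = [29, 13, 5]
After line 3 (append only mutates b): a = [29, 13, 5], b = [29, 13, 5, 87]
After line 4 (same = a is b; different objects -> False): same = False

False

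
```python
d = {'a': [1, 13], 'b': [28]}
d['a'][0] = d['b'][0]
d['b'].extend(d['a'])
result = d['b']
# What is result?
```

After line 1: d = {'a': [1, 13], 'b': [28]}
After line 2 (a[0] = b[0] = 28): d = {'a': [28, 13], 'b': [28]}
After line 3 (b.extend(a) appends [28, 13]): d = {'a': [28, 13], 'b': [28, 28, 13]}
After line 4: result = d['b'] = [28, 28, 13]

[28, 28, 13]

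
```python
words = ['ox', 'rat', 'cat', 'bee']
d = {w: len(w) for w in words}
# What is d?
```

{'ox': 2, 'rat': 3, 'cat': 3, 'bee': 3}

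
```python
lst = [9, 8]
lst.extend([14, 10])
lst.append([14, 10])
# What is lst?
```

After line 1: lst = [9, 8]
After line 2 (extend unpacks [14, 10]): lst = [9, 8, 14, 10]
After line 3 (append adds [14, 10] as single element): lst = [9, 8, 14, 10, [14, 10]]

[9, 8, 14, 10, [14, 10]]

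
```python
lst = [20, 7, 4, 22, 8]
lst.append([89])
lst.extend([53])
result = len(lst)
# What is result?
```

After line 1: lst = [20, 7, 4, 22, 8]
After line 2 (append adds [89] as single element): lst = [20, 7, 4, 22, 8, [89]]
After line 3 (extend unpacks [53], adds 53): lst = [20, 7, 4, 22, 8, [89], 53]
After line 4: result = len(lst) = 7

7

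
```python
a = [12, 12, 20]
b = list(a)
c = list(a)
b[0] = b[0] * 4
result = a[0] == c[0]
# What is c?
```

After line 1: a = [12, 12, 20]
After line 2 (b = list(a), copy): a = [12, 12, 20], b = [12, 12, 20]
After line 3 (c = list(a) is a copy, new object): c = [12, 12, 20]
After line 4 (b[0] = 12 * 4 = 48; only b mutates (copy)): a = [12, 12, 20], b = [48, 12, 20], c = [12, 12, 20]
After line 5 (a[0] = 12, c[0] = 12; result = True)

[12, 12, 20]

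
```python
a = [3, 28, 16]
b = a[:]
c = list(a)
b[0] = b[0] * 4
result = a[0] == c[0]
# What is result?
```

After line 1: a = [3, 28, 16]
After line 2 (b = a[:], copy): a = [3, 28, 16], b = [3, 28, 16]
After line 3 (c = list(a) is a copy, new object): c = [3, 28, 16]
After line 4 (b[0] = 3 * 4 = 12; only b mutates (copy)): a = [3, 28, 16], b = [12, 28, 16], c = [3, 28, 16]
After line 5 (a[0] = 3, c[0] = 3; result = True)

True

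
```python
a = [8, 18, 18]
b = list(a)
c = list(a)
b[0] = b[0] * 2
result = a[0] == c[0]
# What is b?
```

After line 1: a = [8, 18, 18]
After line 2 (b = list(a), copy): a = [8, 18, 18], b = [8, 18, 18]
After line 3 (c = list(a) is a copy, new object): c = [8, 18, 18]
After line 4 (b[0] = 8 * 2 = 16; only b mutates (copy)): a = [8, 18, 18], b = [16, 18, 18], c = [8, 18, 18]
After line 5 (a[0] = 8, c[0] = 8; result = True)

[16, 18, 18]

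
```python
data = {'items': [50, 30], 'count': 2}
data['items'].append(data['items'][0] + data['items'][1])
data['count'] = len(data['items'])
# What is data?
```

After line 1: data = {'items': [50, 30], 'count': 2}
After line 2 (append 50 + 30 = 80): data = {'items': [50, 30, 80], 'count': 2}
After line 3 (count = len(items) = 3): data = {'items': [50, 30, 80], 'count': 3}

{'items': [50, 30, 80], 'count': 3}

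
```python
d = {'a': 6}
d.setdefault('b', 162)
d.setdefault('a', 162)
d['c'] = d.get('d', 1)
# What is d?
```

After line 1: d = {'a': 6}
After line 2 (setdefault adds 'b'=162): d = {'a': 6, 'b': 162}
After line 3 (setdefault 'a' no-op, already exists): d = {'a': 6, 'b': 162}
After line 4 (get('d', 1) returns default since 'd' not in d): d = {'a': 6, 'b': 162, 'c': 1}

{'a': 6, 'b': 162, 'c': 1}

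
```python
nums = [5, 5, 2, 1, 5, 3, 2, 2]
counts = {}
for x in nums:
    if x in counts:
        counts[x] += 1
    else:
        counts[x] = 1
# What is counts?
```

Initial: counts = {}, nums = [5, 5, 2, 1, 5, 3, 2, 2]
See 5: counts = {5: 1}
See 5: counts = {5: 2}
See 2: counts = {5: 2, 2: 1}
See 1: counts = {5: 2, 2: 1, 1: 1}
See 5: counts = {5: 3, 2: 1, 1: 1}
See 3: counts = {5: 3, 2: 1, 1: 1, 3: 1}
See 2: counts = {5: 3, 2: 2, 1: 1, 3: 1}
See 2: counts = {5: 3, 2: 3, 1: 1, 3: 1}

{5: 3, 2: 3, 1: 1, 3: 1}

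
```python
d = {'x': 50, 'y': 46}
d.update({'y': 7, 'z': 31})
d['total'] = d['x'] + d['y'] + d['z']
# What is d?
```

After line 1: d = {'x': 50, 'y': 46}
After line 2 (y overwritten, z added): d = {'x': 50, 'y': 7, 'z': 31}
After line 3 (total = 50 + 7 + 31 = 88): d = {'x': 50, 'y': 7, 'z': 31, 'total': 88}

{'x': 50, 'y': 7, 'z': 31, 'total': 88}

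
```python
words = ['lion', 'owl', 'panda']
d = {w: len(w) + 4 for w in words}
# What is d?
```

{'lion': 8, 'owl': 7, 'panda': 9}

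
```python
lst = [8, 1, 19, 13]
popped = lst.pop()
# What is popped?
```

13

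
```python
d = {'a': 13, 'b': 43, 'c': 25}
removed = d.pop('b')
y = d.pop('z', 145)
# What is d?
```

After line 1: d = {'a': 13, 'b': 43, 'c': 25}
After line 2 (pop 'b' returns 43): d = {'a': 13, 'c': 25}, removed = 43
After line 3 (pop 'z' missing, returns default 145): d = {'a': 13, 'c': 25}, y = 145

{'a': 13, 'c': 25}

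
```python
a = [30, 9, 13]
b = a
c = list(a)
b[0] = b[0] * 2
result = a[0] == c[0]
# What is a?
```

After line 1: a = [30, 9, 13]
After line 2 (b = a, alias): a = [30, 9, 13], b = [30, 9, 13]
After line 3 (c = list(a) is a copy, new object): c = [30, 9, 13]
After line 4 (b[0] = 30 * 2 = 60; mutates shared a/b): a = b = [60, 9, 13], c = [30, 9, 13]
After line 5 (a[0] = 60, c[0] = 30; result = False)

[60, 9, 13]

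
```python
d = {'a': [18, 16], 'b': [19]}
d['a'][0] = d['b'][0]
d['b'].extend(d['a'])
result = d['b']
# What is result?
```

After line 1: d = {'a': [18, 16], 'b': [19]}
After line 2 (a[0] = b[0] = 19): d = {'a': [19, 16], 'b': [19]}
After line 3 (b.extend(a) appends [19, 16]): d = {'a': [19, 16], 'b': [19, 19, 16]}
After line 4: result = d['b'] = [19, 19, 16]

[19, 19, 16]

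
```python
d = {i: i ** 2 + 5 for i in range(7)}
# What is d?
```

{0: 5, 1: 6, 2: 9, 3: 14, 4: 21, 5: 30, 6: 41}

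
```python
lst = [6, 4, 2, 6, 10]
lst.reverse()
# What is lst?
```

[10, 6, 2, 4, 6]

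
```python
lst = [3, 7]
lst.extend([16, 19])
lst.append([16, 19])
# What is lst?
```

After line 1: lst = [3, 7]
After line 2 (extend unpacks [16, 19]): lst = [3, 7, 16, 19]
After line 3 (append adds [16, 19] as single element): lst = [3, 7, 16, 19, [16, 19]]

[3, 7, 16, 19, [16, 19]]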